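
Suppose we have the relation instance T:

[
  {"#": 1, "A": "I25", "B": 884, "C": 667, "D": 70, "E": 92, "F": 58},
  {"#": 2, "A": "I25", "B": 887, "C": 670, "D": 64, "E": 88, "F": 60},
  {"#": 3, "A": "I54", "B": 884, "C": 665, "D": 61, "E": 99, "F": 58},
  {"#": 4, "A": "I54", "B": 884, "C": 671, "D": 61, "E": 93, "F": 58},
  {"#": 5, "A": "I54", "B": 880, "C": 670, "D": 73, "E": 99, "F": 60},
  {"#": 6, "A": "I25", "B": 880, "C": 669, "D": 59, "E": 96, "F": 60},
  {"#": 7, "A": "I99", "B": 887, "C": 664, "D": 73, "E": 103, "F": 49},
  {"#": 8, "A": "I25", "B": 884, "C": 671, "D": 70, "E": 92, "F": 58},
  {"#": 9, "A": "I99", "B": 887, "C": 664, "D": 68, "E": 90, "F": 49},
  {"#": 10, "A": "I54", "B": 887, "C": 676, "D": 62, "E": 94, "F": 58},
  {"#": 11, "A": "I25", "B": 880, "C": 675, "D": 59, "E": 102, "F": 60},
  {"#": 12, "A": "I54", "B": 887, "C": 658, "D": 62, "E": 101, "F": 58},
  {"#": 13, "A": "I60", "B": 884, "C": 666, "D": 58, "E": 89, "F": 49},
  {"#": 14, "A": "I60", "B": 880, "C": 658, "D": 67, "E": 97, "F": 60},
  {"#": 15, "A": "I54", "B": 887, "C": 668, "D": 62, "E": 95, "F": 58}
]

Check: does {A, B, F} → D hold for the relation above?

No

(A=I25, B=884, F=58): rows 1, 8 → D = 70, 70 ✓
(A=I25, B=887, F=60): row 2 → D = 64 ✓
(A=I54, B=884, F=58): rows 3, 4 → D = 61, 61 ✓
(A=I54, B=880, F=60): row 5 → D = 73 ✓
(A=I25, B=880, F=60): rows 6, 11 → D = 59, 59 ✓
(A=I99, B=887, F=49): rows 7, 9 → D takes values {73, 68} — violation
(A=I54, B=887, F=58): rows 10, 12, 15 → D = 62, 62, 62 ✓
(A=I60, B=884, F=49): row 13 → D = 58 ✓
(A=I60, B=880, F=60): row 14 → D = 67 ✓
Two rows agree on {A, B, F} but differ on D, so {A, B, F} → D does not hold.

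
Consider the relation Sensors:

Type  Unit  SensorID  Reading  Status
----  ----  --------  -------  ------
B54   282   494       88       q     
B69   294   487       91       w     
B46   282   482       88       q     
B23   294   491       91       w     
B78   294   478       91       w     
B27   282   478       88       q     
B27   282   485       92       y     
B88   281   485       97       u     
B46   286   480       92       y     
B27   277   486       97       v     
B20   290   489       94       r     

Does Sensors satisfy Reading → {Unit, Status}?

No

Reading=88: 3 rows → {Unit,Status} = (282, q), (282, q), (282, q) ✓
Reading=91: 3 rows → {Unit,Status} = (294, w), (294, w), (294, w) ✓
Reading=92: 2 rows → {Unit,Status} takes values {(282, y), (286, y)} — violation
Reading=97: 2 rows → {Unit,Status} takes values {(281, u), (277, v)} — violation
Reading=94: 1 row → {Unit,Status} = (290, r) ✓
Two rows agree on Reading but differ on {Unit, Status}, so Reading → {Unit, Status} does not hold.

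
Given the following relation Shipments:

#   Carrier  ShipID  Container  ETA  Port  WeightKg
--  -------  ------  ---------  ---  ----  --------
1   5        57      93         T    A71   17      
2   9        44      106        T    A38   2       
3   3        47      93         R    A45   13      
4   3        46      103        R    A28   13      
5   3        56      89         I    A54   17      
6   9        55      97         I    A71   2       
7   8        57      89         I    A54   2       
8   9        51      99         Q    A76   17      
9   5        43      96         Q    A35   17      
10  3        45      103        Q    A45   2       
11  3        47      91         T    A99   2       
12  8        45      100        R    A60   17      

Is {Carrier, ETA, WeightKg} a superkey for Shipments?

No

Rows 3 and 4 have the same {Carrier, ETA, WeightKg} value (Carrier=3, ETA=R, WeightKg=13) but are distinct tuples, so {Carrier, ETA, WeightKg} does not determine every attribute — not a superkey.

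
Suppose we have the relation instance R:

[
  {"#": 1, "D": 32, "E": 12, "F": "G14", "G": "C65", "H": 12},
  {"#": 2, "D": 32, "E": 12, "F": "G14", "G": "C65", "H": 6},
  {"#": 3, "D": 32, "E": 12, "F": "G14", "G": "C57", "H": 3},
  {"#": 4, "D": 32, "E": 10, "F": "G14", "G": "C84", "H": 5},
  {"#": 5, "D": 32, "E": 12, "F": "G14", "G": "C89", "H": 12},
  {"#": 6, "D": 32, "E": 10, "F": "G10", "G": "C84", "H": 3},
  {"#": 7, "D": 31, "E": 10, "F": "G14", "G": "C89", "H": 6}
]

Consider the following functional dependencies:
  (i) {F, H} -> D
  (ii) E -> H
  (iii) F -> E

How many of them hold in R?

0

(i) {F, H} -> D: (F=G14, H=6): rows 2, 7 → D takes values {32, 31} — violation — fails.
(ii) E -> H: E=12: rows 1, 2, 3, 5 → H takes values {12, 6, 3} — violation; E=10: rows 4, 6, 7 → H takes values {5, 3, 6} — violation — fails.
(iii) F -> E: F=G14: rows 1, 2, 3, 4, 5, 7 → E takes values {12, 10} — violation — fails.
None of the 3 dependencies hold.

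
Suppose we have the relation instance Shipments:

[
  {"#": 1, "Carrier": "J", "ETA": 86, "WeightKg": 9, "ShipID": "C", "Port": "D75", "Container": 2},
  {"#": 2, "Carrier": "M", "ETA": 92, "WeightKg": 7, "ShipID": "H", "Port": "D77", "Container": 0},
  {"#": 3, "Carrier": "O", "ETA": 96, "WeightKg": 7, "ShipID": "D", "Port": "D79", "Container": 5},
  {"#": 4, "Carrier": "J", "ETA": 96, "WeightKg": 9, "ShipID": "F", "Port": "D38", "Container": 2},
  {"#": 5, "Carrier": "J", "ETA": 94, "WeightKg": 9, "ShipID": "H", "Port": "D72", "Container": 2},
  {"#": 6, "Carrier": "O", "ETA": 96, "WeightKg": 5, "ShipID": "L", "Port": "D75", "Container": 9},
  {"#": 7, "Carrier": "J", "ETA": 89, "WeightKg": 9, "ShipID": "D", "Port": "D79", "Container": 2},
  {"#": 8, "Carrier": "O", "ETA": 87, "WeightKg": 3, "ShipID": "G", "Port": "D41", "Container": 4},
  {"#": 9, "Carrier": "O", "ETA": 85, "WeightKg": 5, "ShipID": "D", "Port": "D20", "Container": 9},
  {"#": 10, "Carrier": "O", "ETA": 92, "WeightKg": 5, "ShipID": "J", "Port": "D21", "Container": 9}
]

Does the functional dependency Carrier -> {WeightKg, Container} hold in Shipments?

No

Carrier=J: rows 1, 4, 5, 7 → {WeightKg,Container} = (9, 2), (9, 2), (9, 2), (9, 2) ✓
Carrier=M: row 2 → {WeightKg,Container} = (7, 0) ✓
Carrier=O: rows 3, 6, 8, 9, 10 → {WeightKg,Container} takes values {(7, 5), (5, 9), (3, 4)} — violation
Two rows agree on Carrier but differ on {WeightKg, Container}, so Carrier -> {WeightKg, Container} does not hold.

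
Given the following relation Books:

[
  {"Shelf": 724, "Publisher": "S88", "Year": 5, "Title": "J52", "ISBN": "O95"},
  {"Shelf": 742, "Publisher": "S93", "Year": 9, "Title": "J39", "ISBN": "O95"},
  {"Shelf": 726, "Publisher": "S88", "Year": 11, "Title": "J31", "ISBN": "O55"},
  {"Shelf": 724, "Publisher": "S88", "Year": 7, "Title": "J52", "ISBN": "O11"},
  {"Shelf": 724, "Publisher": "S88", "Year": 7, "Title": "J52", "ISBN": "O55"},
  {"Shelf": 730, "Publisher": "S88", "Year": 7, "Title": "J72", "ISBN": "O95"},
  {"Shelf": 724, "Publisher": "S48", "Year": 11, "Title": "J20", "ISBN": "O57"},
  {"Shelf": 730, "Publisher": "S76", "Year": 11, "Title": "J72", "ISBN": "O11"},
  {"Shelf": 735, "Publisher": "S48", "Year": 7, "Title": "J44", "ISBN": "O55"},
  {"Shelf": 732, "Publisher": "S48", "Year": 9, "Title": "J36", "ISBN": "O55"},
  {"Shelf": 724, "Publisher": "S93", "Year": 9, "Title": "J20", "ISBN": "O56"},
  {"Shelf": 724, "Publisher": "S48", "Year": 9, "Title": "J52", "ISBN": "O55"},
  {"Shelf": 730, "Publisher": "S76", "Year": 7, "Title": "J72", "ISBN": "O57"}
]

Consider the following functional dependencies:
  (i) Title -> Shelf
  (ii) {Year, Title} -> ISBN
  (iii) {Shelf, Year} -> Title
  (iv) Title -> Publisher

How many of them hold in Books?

1

(i) Title -> Shelf: every LHS value maps to a single RHS value — holds.
(ii) {Year, Title} -> ISBN: (Year=7, Title=J52): 2 rows → ISBN takes values {O11, O55} — violation; (Year=7, Title=J72): 2 rows → ISBN takes values {O95, O57} — violation — fails.
(iii) {Shelf, Year} -> Title: (Shelf=724, Year=9): 2 rows → Title takes values {J20, J52} — violation — fails.
(iv) Title -> Publisher: Title=J52: 4 rows → Publisher takes values {S88, S48} — violation; Title=J72: 3 rows → Publisher takes values {S88, S76} — violation; Title=J20: 2 rows → Publisher takes values {S48, S93} — violation — fails.
1 of the 4 dependencies holds.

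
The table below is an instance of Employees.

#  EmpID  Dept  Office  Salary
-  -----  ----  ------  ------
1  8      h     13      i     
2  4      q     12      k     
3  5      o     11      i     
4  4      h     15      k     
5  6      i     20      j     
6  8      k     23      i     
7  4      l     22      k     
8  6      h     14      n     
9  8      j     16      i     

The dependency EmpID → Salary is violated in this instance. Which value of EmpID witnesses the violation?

6

EmpID=8: rows 1, 6, 9 → Salary = i, i, i ✓
EmpID=4: rows 2, 4, 7 → Salary = k, k, k ✓
EmpID=5: row 3 → Salary = i ✓
EmpID=6: rows 5, 8 → Salary takes values {j, n} — violation
The only EmpID value with inconsistent Salary is EmpID=6.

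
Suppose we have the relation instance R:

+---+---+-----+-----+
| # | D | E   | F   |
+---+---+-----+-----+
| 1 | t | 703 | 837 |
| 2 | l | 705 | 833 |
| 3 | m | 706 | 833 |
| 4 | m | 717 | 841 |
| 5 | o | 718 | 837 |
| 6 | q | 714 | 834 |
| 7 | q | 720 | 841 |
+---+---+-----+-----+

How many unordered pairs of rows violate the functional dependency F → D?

F=837: violating pairs (1,5) — 1 pair.
F=833: violating pairs (2,3) — 1 pair.
F=841: violating pairs (4,7) — 1 pair.

3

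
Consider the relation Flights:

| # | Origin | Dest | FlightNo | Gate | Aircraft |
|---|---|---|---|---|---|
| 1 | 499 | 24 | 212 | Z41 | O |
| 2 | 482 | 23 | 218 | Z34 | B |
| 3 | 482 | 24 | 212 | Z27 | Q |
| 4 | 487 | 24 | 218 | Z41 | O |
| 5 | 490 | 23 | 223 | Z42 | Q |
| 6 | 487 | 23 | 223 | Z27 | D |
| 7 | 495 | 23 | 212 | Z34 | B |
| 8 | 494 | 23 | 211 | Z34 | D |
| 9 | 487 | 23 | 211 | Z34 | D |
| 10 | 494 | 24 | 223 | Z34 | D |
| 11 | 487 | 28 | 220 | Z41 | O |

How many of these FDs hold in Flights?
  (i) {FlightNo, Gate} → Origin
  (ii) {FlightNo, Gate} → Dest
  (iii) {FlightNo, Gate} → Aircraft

(i) {FlightNo, Gate} → Origin: (FlightNo=211, Gate=Z34): rows 8, 9 → Origin takes values {494, 487} — violation — fails.
(ii) {FlightNo, Gate} → Dest: every LHS value maps to a single RHS value — holds.
(iii) {FlightNo, Gate} → Aircraft: every LHS value maps to a single RHS value — holds.
2 of the 3 dependencies hold.

2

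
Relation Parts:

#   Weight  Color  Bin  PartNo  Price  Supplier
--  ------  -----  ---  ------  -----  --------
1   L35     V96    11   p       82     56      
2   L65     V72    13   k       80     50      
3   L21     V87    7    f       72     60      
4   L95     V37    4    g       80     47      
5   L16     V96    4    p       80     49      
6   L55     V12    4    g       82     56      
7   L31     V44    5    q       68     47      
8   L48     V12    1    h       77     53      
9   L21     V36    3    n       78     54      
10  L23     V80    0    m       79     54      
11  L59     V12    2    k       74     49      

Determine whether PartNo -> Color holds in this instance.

No

PartNo=p: rows 1, 5 → Color = V96, V96 ✓
PartNo=k: rows 2, 11 → Color takes values {V72, V12} — violation
PartNo=f: row 3 → Color = V87 ✓
PartNo=g: rows 4, 6 → Color takes values {V37, V12} — violation
PartNo=q: row 7 → Color = V44 ✓
PartNo=h: row 8 → Color = V12 ✓
PartNo=n: row 9 → Color = V36 ✓
PartNo=m: row 10 → Color = V80 ✓
Two rows agree on PartNo but differ on Color, so PartNo -> Color does not hold.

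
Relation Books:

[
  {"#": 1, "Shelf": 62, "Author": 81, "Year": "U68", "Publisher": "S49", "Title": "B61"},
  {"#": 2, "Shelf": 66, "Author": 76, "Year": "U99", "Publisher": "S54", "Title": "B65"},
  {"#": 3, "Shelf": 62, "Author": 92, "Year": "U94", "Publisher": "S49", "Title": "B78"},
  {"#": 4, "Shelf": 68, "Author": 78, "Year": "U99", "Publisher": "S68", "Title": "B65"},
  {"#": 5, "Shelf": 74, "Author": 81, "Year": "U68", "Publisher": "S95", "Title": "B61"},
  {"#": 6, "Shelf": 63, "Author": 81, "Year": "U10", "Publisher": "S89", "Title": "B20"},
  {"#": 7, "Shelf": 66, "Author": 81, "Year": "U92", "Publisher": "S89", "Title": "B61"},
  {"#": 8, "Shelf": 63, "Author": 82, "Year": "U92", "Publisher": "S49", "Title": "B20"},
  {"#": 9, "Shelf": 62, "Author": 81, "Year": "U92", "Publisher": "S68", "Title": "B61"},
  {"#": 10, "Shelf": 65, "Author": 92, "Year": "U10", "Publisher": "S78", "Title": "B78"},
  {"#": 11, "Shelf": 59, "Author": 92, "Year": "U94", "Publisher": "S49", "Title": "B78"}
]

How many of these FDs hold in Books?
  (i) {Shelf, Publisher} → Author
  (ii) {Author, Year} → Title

1

(i) {Shelf, Publisher} → Author: (Shelf=62, Publisher=S49): rows 1, 3 → Author takes values {81, 92} — violation — fails.
(ii) {Author, Year} → Title: every LHS value maps to a single RHS value — holds.
1 of the 2 dependencies holds.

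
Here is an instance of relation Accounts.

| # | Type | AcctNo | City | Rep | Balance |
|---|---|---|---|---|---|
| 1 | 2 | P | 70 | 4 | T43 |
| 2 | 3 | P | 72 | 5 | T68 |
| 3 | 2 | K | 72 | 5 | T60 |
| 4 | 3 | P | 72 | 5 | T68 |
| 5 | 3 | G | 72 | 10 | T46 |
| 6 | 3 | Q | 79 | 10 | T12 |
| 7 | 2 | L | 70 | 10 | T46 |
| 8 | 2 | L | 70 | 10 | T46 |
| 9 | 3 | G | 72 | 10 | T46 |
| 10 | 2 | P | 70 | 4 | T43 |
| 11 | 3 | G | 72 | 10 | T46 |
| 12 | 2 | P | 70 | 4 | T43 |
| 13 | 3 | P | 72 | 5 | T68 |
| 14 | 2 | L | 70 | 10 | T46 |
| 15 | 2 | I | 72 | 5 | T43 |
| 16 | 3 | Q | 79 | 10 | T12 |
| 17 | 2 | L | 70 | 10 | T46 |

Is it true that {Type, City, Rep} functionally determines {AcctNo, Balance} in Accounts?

No

(Type=2, City=70, Rep=4): rows 1, 10, 12 → {AcctNo,Balance} = (P, T43), (P, T43), (P, T43) ✓
(Type=3, City=72, Rep=5): rows 2, 4, 13 → {AcctNo,Balance} = (P, T68), (P, T68), (P, T68) ✓
(Type=2, City=72, Rep=5): rows 3, 15 → {AcctNo,Balance} takes values {(K, T60), (I, T43)} — violation
(Type=3, City=72, Rep=10): rows 5, 9, 11 → {AcctNo,Balance} = (G, T46), (G, T46), (G, T46) ✓
(Type=3, City=79, Rep=10): rows 6, 16 → {AcctNo,Balance} = (Q, T12), (Q, T12) ✓
(Type=2, City=70, Rep=10): rows 7, 8, 14, 17 → {AcctNo,Balance} = (L, T46), (L, T46), (L, T46), (L, T46) ✓
Two rows agree on {Type, City, Rep} but differ on {AcctNo, Balance}, so {Type, City, Rep} → {AcctNo, Balance} does not hold.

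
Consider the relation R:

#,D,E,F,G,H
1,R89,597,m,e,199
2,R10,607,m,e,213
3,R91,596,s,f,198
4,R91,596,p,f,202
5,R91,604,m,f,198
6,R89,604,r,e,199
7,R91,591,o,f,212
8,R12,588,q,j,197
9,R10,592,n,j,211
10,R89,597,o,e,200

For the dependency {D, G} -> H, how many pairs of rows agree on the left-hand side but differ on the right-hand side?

7

(D=R89, G=e): violating pairs (1,10), (6,10) — 2 pairs.
(D=R91, G=f): violating pairs (3,4), (3,7), (4,5), (4,7), (5,7) — 5 pairs.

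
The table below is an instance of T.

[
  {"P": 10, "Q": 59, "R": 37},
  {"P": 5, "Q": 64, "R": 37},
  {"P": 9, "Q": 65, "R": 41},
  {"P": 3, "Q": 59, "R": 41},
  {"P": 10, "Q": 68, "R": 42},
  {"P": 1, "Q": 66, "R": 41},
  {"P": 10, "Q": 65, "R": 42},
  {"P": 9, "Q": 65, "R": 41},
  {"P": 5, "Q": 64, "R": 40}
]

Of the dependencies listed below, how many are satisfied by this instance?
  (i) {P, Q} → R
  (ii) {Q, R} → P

(i) {P, Q} → R: (P=5, Q=64): 2 rows → R takes values {37, 40} — violation — fails.
(ii) {Q, R} → P: every LHS value maps to a single RHS value — holds.
1 of the 2 dependencies holds.

1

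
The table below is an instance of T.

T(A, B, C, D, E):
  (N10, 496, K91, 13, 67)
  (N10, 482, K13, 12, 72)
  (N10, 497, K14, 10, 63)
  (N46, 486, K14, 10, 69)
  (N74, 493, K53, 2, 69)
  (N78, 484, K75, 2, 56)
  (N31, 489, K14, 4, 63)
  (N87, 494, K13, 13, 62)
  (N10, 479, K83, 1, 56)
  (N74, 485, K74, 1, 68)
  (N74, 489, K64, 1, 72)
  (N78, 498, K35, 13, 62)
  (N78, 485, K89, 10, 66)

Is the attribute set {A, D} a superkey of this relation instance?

Two distinct rows share (A=N74, D=1), so {A, D} does not determine every attribute — not a superkey.

No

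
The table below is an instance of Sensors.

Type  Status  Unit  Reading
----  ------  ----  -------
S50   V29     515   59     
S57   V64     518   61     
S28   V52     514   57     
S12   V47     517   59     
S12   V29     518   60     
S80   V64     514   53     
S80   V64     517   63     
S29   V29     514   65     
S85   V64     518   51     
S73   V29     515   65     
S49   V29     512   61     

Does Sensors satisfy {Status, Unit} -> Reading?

(Status=V29, Unit=515): 2 rows → Reading takes values {59, 65} — violation
(Status=V64, Unit=518): 2 rows → Reading takes values {61, 51} — violation
(Status=V52, Unit=514): 1 row → Reading = 57 ✓
(Status=V47, Unit=517): 1 row → Reading = 59 ✓
(Status=V29, Unit=518): 1 row → Reading = 60 ✓
(Status=V64, Unit=514): 1 row → Reading = 53 ✓
(Status=V64, Unit=517): 1 row → Reading = 63 ✓
(Status=V29, Unit=514): 1 row → Reading = 65 ✓
(Status=V29, Unit=512): 1 row → Reading = 61 ✓
Two rows agree on {Status, Unit} but differ on Reading, so {Status, Unit} -> Reading does not hold.

No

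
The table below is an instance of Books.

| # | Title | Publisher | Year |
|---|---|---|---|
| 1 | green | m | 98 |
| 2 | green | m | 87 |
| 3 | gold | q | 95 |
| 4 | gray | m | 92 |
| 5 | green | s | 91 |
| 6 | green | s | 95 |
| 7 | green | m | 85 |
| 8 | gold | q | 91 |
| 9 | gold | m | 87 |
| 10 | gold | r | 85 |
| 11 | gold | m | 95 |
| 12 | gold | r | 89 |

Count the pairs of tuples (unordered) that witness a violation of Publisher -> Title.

Publisher=m: violating pairs (1,4), (1,9), (1,11), (2,4), (2,9), (2,11), (4,7), (4,9), (4,11), (7,9), (7,11) — 11 pairs.
Publisher=q: all 2 rows agree on Title — 0 pairs.
Publisher=s: all 2 rows agree on Title — 0 pairs.
Publisher=r: all 2 rows agree on Title — 0 pairs.

11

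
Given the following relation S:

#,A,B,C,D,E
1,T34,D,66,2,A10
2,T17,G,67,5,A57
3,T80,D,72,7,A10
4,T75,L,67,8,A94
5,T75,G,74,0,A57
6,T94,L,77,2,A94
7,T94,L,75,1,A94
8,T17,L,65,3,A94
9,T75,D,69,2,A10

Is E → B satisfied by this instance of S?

Yes

E=A10: rows 1, 3, 9 → B = D, D, D ✓
E=A57: rows 2, 5 → B = G, G ✓
E=A94: rows 4, 6, 7, 8 → B = L, L, L, L ✓
Every E value is associated with a single B value, so E → B holds.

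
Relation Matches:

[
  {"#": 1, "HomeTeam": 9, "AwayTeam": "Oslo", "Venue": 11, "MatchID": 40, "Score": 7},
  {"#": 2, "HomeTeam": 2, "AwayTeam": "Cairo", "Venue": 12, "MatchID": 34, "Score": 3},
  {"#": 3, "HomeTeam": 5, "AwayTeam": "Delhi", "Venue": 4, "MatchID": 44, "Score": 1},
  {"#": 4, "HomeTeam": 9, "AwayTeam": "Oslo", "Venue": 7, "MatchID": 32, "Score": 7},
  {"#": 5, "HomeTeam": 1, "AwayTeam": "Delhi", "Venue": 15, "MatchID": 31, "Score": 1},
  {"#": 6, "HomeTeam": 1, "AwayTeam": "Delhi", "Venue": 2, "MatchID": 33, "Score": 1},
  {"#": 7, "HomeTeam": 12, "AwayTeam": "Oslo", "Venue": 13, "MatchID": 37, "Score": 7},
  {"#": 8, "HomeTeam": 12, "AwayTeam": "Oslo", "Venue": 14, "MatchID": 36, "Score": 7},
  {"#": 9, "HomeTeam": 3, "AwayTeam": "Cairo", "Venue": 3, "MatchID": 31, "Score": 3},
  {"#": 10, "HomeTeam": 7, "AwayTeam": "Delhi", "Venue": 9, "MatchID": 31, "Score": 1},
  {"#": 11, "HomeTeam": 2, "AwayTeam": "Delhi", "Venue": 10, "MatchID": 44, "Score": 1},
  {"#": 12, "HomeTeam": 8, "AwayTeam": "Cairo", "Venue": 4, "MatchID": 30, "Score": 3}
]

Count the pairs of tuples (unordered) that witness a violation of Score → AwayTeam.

Score=7: all 4 rows agree on AwayTeam — 0 pairs.
Score=3: all 3 rows agree on AwayTeam — 0 pairs.
Score=1: all 5 rows agree on AwayTeam — 0 pairs.

0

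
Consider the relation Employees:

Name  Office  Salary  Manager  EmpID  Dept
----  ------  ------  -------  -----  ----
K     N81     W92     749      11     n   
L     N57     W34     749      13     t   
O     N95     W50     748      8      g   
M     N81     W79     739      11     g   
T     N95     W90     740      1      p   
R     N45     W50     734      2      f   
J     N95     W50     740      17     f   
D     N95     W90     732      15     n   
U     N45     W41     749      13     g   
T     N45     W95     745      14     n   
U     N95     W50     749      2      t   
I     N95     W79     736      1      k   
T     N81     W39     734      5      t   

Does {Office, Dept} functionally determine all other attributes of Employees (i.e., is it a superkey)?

Yes

All 13 rows have distinct {Office, Dept} values, so {Office, Dept} → (all attributes) holds and {Office, Dept} is a superkey.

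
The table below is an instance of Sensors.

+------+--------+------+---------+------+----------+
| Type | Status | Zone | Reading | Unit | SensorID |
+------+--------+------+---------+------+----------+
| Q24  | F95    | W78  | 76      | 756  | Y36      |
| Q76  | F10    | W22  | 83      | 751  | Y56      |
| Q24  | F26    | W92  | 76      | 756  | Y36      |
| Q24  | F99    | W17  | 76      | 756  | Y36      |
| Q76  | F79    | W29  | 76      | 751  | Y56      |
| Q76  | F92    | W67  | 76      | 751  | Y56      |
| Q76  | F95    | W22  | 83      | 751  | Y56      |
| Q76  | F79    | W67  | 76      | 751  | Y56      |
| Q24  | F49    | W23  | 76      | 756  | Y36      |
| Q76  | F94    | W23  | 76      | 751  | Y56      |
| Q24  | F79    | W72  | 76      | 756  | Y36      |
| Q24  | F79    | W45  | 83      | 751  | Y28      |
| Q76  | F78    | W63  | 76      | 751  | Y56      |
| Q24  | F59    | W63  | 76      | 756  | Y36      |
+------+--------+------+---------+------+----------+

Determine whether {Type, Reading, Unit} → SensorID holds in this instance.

Yes

(Type=Q24, Reading=76, Unit=756): 6 rows → SensorID = Y36, Y36, Y36, Y36, Y36, Y36 ✓
(Type=Q76, Reading=83, Unit=751): 2 rows → SensorID = Y56, Y56 ✓
(Type=Q76, Reading=76, Unit=751): 5 rows → SensorID = Y56, Y56, Y56, Y56, Y56 ✓
(Type=Q24, Reading=83, Unit=751): 1 row → SensorID = Y28 ✓
Every {Type, Reading, Unit} value is associated with a single SensorID value, so {Type, Reading, Unit} → SensorID holds.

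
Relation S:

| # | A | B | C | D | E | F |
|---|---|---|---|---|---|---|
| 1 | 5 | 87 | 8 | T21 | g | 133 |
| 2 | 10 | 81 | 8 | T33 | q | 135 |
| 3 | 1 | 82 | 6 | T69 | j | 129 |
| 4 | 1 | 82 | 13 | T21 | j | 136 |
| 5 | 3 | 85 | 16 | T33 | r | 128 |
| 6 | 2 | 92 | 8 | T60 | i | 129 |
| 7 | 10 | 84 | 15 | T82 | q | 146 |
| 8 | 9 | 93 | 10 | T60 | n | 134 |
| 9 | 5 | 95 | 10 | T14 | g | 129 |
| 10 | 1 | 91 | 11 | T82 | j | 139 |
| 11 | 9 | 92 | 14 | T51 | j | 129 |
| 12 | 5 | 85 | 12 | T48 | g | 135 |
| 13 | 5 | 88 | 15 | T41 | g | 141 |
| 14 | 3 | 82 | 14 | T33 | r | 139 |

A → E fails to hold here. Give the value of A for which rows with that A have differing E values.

9

A=5: rows 1, 9, 12, 13 → E = g, g, g, g ✓
A=10: rows 2, 7 → E = q, q ✓
A=1: rows 3, 4, 10 → E = j, j, j ✓
A=3: rows 5, 14 → E = r, r ✓
A=2: row 6 → E = i ✓
A=9: rows 8, 11 → E takes values {n, j} — violation
The only A value with inconsistent E is A=9.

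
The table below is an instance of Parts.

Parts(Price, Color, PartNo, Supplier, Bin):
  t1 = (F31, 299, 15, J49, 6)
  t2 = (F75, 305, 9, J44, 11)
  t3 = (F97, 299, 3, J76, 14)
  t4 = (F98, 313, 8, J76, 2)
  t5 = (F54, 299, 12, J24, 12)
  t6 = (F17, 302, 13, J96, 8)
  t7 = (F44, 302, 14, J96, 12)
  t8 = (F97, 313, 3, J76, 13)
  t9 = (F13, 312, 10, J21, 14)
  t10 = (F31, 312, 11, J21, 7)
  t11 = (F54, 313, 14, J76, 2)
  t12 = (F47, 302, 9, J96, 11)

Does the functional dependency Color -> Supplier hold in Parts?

No

Color=299: rows 1, 3, 5 → Supplier takes values {J49, J76, J24} — violation
Color=305: row 2 → Supplier = J44 ✓
Color=313: rows 4, 8, 11 → Supplier = J76, J76, J76 ✓
Color=302: rows 6, 7, 12 → Supplier = J96, J96, J96 ✓
Color=312: rows 9, 10 → Supplier = J21, J21 ✓
Two rows agree on Color but differ on Supplier, so Color -> Supplier does not hold.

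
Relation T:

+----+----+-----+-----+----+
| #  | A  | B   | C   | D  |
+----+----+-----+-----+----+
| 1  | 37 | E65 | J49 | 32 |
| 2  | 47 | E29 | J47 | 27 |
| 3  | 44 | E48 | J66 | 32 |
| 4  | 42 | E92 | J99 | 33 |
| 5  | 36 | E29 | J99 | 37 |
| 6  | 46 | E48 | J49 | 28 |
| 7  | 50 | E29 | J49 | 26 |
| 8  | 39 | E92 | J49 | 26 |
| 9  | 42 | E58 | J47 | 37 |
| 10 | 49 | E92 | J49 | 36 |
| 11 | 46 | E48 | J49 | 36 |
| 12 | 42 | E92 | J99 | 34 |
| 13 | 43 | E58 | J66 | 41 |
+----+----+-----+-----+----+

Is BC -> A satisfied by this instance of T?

(B=E65, C=J49): row 1 → A = 37 ✓
(B=E29, C=J47): row 2 → A = 47 ✓
(B=E48, C=J66): row 3 → A = 44 ✓
(B=E92, C=J99): rows 4, 12 → A = 42, 42 ✓
(B=E29, C=J99): row 5 → A = 36 ✓
(B=E48, C=J49): rows 6, 11 → A = 46, 46 ✓
(B=E29, C=J49): row 7 → A = 50 ✓
(B=E92, C=J49): rows 8, 10 → A takes values {39, 49} — violation
(B=E58, C=J47): row 9 → A = 42 ✓
(B=E58, C=J66): row 13 → A = 43 ✓
Two rows agree on BC but differ on A, so BC -> A does not hold.

No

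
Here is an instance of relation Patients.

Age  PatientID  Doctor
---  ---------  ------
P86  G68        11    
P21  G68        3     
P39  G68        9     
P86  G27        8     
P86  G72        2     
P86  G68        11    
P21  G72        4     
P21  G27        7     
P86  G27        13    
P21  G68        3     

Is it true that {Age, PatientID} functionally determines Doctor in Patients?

No

(Age=P86, PatientID=G68): 2 rows → Doctor = 11, 11 ✓
(Age=P21, PatientID=G68): 2 rows → Doctor = 3, 3 ✓
(Age=P39, PatientID=G68): 1 row → Doctor = 9 ✓
(Age=P86, PatientID=G27): 2 rows → Doctor takes values {8, 13} — violation
(Age=P86, PatientID=G72): 1 row → Doctor = 2 ✓
(Age=P21, PatientID=G72): 1 row → Doctor = 4 ✓
(Age=P21, PatientID=G27): 1 row → Doctor = 7 ✓
Two rows agree on {Age, PatientID} but differ on Doctor, so {Age, PatientID} -> Doctor does not hold.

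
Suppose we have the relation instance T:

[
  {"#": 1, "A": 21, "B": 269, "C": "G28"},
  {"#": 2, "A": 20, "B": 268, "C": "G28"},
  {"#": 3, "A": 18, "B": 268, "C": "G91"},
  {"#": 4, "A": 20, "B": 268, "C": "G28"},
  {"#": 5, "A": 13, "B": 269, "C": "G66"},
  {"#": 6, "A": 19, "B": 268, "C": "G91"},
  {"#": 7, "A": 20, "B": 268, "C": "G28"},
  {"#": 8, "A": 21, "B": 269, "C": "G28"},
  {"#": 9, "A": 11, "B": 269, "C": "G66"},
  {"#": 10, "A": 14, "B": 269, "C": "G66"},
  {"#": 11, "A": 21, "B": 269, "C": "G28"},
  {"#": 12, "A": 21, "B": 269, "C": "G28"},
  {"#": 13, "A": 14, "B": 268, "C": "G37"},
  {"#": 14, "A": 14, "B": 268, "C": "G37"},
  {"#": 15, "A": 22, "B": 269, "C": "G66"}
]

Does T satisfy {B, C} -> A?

(B=269, C=G28): rows 1, 8, 11, 12 → A = 21, 21, 21, 21 ✓
(B=268, C=G28): rows 2, 4, 7 → A = 20, 20, 20 ✓
(B=268, C=G91): rows 3, 6 → A takes values {18, 19} — violation
(B=269, C=G66): rows 5, 9, 10, 15 → A takes values {13, 11, 14, 22} — violation
(B=268, C=G37): rows 13, 14 → A = 14, 14 ✓
Two rows agree on {B, C} but differ on A, so {B, C} -> A does not hold.

No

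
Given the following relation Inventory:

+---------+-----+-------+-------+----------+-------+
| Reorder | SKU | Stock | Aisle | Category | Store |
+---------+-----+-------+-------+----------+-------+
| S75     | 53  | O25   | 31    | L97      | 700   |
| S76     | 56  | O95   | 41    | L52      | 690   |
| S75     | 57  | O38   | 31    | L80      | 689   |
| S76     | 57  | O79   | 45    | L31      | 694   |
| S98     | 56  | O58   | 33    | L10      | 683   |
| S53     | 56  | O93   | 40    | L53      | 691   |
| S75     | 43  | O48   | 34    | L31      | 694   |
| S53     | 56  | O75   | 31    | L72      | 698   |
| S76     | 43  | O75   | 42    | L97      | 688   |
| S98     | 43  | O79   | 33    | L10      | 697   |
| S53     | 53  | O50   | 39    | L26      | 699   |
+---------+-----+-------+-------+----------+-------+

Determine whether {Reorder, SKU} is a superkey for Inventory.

Two distinct rows share (Reorder=S53, SKU=56), so {Reorder, SKU} does not determine every attribute — not a superkey.

No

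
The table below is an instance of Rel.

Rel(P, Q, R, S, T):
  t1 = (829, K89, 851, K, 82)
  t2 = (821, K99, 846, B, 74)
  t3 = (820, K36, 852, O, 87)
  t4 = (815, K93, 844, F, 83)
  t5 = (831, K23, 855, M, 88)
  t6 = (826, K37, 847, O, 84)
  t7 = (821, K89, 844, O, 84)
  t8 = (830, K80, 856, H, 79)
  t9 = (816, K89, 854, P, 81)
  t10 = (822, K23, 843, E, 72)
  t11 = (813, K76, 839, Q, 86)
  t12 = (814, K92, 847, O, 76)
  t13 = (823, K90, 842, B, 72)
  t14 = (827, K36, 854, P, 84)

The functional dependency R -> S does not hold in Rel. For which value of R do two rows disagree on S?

R=851: row 1 → S = K ✓
R=846: row 2 → S = B ✓
R=852: row 3 → S = O ✓
R=844: rows 4, 7 → S takes values {F, O} — violation
R=855: row 5 → S = M ✓
R=847: rows 6, 12 → S = O, O ✓
R=856: row 8 → S = H ✓
R=854: rows 9, 14 → S = P, P ✓
R=843: row 10 → S = E ✓
R=839: row 11 → S = Q ✓
R=842: row 13 → S = B ✓
The only R value with inconsistent S is R=844.

844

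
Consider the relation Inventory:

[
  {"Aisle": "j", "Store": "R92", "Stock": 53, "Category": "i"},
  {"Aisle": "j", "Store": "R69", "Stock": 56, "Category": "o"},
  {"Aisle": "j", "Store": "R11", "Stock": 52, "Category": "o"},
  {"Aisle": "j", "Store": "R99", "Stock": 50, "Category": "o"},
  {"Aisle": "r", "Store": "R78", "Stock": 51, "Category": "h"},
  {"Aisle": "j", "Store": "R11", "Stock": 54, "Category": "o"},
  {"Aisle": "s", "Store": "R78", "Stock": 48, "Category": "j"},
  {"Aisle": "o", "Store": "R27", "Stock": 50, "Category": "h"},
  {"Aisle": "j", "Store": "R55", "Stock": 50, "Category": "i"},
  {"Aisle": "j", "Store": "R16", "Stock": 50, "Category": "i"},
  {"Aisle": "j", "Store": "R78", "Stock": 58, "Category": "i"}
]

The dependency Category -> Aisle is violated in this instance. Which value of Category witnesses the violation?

h

Category=i: 4 rows → Aisle = j, j, j, j ✓
Category=o: 4 rows → Aisle = j, j, j, j ✓
Category=h: 2 rows → Aisle takes values {r, o} — violation
Category=j: 1 row → Aisle = s ✓
The only Category value with inconsistent Aisle is Category=h.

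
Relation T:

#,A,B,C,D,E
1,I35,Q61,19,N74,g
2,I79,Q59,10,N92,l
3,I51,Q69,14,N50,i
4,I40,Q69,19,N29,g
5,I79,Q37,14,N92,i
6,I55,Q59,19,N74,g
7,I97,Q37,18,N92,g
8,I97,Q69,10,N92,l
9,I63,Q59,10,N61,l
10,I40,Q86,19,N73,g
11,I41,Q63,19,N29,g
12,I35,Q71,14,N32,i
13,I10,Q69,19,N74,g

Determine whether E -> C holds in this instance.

No

E=g: rows 1, 4, 6, 7, 10, 11, 13 → C takes values {19, 18} — violation
E=l: rows 2, 8, 9 → C = 10, 10, 10 ✓
E=i: rows 3, 5, 12 → C = 14, 14, 14 ✓
Two rows agree on E but differ on C, so E -> C does not hold.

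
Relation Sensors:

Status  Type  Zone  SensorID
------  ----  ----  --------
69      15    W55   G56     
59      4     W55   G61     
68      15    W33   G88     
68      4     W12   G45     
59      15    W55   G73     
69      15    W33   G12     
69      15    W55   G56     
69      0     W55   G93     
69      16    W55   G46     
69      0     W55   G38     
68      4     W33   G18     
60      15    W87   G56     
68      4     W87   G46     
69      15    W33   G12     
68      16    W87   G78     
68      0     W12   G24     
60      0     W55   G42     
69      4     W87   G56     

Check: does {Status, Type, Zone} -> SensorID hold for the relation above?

No

(Status=69, Type=15, Zone=W55): 2 rows → SensorID = G56, G56 ✓
(Status=59, Type=4, Zone=W55): 1 row → SensorID = G61 ✓
(Status=68, Type=15, Zone=W33): 1 row → SensorID = G88 ✓
(Status=68, Type=4, Zone=W12): 1 row → SensorID = G45 ✓
(Status=59, Type=15, Zone=W55): 1 row → SensorID = G73 ✓
(Status=69, Type=15, Zone=W33): 2 rows → SensorID = G12, G12 ✓
(Status=69, Type=0, Zone=W55): 2 rows → SensorID takes values {G93, G38} — violation
(Status=69, Type=16, Zone=W55): 1 row → SensorID = G46 ✓
(Status=68, Type=4, Zone=W33): 1 row → SensorID = G18 ✓
(Status=60, Type=15, Zone=W87): 1 row → SensorID = G56 ✓
(Status=68, Type=4, Zone=W87): 1 row → SensorID = G46 ✓
(Status=68, Type=16, Zone=W87): 1 row → SensorID = G78 ✓
(Status=68, Type=0, Zone=W12): 1 row → SensorID = G24 ✓
(Status=60, Type=0, Zone=W55): 1 row → SensorID = G42 ✓
(Status=69, Type=4, Zone=W87): 1 row → SensorID = G56 ✓
Two rows agree on {Status, Type, Zone} but differ on SensorID, so {Status, Type, Zone} -> SensorID does not hold.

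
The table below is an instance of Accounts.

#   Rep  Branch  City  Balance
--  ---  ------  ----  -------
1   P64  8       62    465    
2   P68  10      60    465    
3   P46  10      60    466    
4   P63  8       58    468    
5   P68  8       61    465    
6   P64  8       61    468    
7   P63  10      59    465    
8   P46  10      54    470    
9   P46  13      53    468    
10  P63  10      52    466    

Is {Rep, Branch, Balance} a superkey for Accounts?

All 10 rows have distinct {Rep, Branch, Balance} values, so {Rep, Branch, Balance} → (all attributes) holds and {Rep, Branch, Balance} is a superkey.

Yes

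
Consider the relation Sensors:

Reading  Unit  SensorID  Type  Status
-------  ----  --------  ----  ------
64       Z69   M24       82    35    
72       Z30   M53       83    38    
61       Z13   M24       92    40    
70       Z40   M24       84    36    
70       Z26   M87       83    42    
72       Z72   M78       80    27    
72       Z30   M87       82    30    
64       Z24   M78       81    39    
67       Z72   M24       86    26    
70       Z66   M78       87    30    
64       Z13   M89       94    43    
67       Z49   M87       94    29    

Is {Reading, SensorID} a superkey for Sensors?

Yes

All 12 rows have distinct {Reading, SensorID} values, so {Reading, SensorID} → (all attributes) holds and {Reading, SensorID} is a superkey.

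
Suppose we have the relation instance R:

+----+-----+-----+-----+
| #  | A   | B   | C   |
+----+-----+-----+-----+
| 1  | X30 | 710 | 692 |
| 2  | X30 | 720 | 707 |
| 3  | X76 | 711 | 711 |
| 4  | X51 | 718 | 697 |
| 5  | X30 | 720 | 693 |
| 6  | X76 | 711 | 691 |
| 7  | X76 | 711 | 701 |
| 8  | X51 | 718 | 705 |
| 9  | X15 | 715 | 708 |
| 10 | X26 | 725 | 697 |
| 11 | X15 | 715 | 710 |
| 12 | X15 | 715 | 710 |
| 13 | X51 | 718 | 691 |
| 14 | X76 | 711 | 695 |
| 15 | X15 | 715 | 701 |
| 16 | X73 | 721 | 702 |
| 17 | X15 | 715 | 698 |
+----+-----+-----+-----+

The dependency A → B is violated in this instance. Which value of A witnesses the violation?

A=X30: rows 1, 2, 5 → B takes values {710, 720} — violation
A=X76: rows 3, 6, 7, 14 → B = 711, 711, 711, 711 ✓
A=X51: rows 4, 8, 13 → B = 718, 718, 718 ✓
A=X15: rows 9, 11, 12, 15, 17 → B = 715, 715, 715, 715, 715 ✓
A=X26: row 10 → B = 725 ✓
A=X73: row 16 → B = 721 ✓
The only A value with inconsistent B is A=X30.

X30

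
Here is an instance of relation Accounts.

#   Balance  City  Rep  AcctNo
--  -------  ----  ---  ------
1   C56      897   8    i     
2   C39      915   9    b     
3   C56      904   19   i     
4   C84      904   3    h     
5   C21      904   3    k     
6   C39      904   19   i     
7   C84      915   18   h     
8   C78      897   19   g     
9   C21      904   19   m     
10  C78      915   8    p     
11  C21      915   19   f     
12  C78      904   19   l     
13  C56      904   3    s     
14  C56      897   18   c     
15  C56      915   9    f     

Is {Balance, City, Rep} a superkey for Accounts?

All 15 rows have distinct {Balance, City, Rep} values, so {Balance, City, Rep} → (all attributes) holds and {Balance, City, Rep} is a superkey.

Yes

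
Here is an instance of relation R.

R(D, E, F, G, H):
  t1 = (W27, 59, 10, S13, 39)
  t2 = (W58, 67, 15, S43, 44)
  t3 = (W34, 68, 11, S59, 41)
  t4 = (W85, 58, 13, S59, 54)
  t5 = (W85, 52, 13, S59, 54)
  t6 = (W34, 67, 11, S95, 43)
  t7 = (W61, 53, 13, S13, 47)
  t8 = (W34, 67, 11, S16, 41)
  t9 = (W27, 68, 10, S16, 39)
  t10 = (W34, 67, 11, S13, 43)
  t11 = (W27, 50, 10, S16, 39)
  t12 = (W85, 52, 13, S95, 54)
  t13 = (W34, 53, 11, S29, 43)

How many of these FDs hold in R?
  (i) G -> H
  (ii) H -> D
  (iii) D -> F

(i) G -> H: G=S13: rows 1, 7, 10 → H takes values {39, 47, 43} — violation; G=S59: rows 3, 4, 5 → H takes values {41, 54} — violation; G=S95: rows 6, 12 → H takes values {43, 54} — violation; G=S16: rows 8, 9, 11 → H takes values {41, 39} — violation — fails.
(ii) H -> D: every LHS value maps to a single RHS value — holds.
(iii) D -> F: every LHS value maps to a single RHS value — holds.
2 of the 3 dependencies hold.

2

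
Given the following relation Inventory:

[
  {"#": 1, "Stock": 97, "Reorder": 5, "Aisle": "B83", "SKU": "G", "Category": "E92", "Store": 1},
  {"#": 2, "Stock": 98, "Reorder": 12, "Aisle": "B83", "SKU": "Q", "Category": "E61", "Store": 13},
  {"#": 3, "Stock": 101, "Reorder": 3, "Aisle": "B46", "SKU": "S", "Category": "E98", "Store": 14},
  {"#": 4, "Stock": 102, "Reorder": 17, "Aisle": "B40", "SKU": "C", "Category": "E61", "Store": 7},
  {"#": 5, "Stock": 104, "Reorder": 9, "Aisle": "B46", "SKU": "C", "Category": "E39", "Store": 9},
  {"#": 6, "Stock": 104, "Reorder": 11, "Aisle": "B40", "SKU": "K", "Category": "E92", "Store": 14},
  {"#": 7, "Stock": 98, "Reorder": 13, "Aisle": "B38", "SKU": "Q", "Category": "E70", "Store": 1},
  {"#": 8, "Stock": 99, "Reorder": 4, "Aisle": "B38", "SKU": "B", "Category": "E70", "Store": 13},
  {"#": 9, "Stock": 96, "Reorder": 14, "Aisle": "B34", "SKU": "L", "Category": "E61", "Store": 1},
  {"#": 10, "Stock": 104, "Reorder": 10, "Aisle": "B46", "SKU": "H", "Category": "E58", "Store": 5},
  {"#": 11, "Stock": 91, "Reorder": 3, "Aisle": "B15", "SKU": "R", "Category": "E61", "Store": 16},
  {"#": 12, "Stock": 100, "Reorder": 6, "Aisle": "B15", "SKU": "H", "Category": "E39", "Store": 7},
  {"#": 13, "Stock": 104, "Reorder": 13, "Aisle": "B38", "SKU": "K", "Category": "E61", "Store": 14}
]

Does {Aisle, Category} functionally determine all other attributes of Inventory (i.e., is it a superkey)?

No

Rows 7 and 8 have the same {Aisle, Category} value (Aisle=B38, Category=E70) but are distinct tuples, so {Aisle, Category} does not determine every attribute — not a superkey.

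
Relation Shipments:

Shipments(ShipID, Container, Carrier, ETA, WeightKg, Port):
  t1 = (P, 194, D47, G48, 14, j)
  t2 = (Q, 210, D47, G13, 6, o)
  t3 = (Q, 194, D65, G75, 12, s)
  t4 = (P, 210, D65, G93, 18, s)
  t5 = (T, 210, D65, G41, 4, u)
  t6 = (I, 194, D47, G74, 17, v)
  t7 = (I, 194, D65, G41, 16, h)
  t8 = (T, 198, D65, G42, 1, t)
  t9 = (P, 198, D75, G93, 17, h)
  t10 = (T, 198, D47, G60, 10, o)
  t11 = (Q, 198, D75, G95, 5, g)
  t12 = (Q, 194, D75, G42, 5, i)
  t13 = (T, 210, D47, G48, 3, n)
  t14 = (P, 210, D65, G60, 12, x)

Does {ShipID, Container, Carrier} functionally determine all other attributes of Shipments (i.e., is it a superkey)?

No

Rows 4 and 14 have the same {ShipID, Container, Carrier} value (ShipID=P, Container=210, Carrier=D65) but are distinct tuples, so {ShipID, Container, Carrier} does not determine every attribute — not a superkey.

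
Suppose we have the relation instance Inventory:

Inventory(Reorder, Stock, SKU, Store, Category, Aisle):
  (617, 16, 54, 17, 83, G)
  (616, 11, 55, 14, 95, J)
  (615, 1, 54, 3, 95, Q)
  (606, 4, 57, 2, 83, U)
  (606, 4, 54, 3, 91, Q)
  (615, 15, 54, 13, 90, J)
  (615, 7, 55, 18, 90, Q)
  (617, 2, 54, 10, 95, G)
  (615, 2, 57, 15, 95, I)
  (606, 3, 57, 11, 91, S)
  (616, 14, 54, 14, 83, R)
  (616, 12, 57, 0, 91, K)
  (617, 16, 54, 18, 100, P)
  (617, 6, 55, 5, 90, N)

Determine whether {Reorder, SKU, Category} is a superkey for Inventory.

All 14 rows have distinct {Reorder, SKU, Category} values, so {Reorder, SKU, Category} → (all attributes) holds and {Reorder, SKU, Category} is a superkey.

Yes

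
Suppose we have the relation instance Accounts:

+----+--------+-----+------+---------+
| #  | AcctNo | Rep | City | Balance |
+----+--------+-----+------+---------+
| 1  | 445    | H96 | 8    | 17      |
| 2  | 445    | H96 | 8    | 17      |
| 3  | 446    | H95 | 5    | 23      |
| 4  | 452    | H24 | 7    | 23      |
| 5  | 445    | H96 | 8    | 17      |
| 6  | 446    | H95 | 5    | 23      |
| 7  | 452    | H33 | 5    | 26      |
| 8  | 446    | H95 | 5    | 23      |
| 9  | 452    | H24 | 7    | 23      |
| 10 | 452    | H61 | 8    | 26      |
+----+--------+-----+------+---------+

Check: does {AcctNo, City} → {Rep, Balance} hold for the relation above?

(AcctNo=445, City=8): rows 1, 2, 5 → {Rep,Balance} = (H96, 17), (H96, 17), (H96, 17) ✓
(AcctNo=446, City=5): rows 3, 6, 8 → {Rep,Balance} = (H95, 23), (H95, 23), (H95, 23) ✓
(AcctNo=452, City=7): rows 4, 9 → {Rep,Balance} = (H24, 23), (H24, 23) ✓
(AcctNo=452, City=5): row 7 → {Rep,Balance} = (H33, 26) ✓
(AcctNo=452, City=8): row 10 → {Rep,Balance} = (H61, 26) ✓
Every {AcctNo, City} value is associated with a single {Rep, Balance} value, so {AcctNo, City} → {Rep, Balance} holds.

Yes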